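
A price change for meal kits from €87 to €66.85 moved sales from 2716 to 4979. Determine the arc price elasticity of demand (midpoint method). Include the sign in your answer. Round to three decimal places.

ΔQ = 4979 − 2716 = 2263; ΔP = 66.85 − 87 = -20.15.
Midpoints: P̄ = 76.92, Q̄ = 3847.5.
ε = (ΔQ/ΔP)(P̄/Q̄) = (2263/-20.15)(76.92/3847.5).

-2.245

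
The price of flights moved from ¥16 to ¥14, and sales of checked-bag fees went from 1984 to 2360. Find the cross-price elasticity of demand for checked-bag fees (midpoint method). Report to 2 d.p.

-1.30

ΔQ_x = 2360 − 1984 = 376; ΔP_y = 14 − 16 = -2.
Midpoints: P̄_y = 15.00, Q̄_x = 2172.0.
ε_xy = (ΔQ_x/ΔP_y)(P̄_y/Q̄_x) = (376/-2)(15.00/2172.0).
ε_xy < 0, so the goods are complements.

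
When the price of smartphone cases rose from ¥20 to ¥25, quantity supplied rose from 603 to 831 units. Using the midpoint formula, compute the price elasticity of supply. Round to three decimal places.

1.431

ΔQ = 831 − 603 = 228; ΔP = 25 − 20 = 5.
Midpoints: P̄ = 22.50, Q̄ = 717.0.
ε_s = (ΔQ/ΔP)(P̄/Q̄) = (228/5)(22.50/717.0).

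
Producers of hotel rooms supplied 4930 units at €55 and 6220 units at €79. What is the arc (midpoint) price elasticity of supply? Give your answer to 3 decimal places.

ΔQ = 6220 − 4930 = 1290; ΔP = 79 − 55 = 24.
Midpoints: P̄ = 67.00, Q̄ = 5575.0.
ε_s = (ΔQ/ΔP)(P̄/Q̄) = (1290/24)(67.00/5575.0).

0.646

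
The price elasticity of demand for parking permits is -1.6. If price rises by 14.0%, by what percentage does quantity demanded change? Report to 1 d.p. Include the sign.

%ΔQ ≈ ε × %ΔP = (-1.6)(14.0%) = -22.40%.

-22.4%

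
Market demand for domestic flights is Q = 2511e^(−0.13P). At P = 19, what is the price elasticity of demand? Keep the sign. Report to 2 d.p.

At P = 19, Q = 212.393.
dQ/dP = −0.13·2511e^(−0.13P) = −0.13Q = -27.611.
ε = (dQ/dP)(P/Q) = (-27.611)(19/212.393).
|ε| > 1, so demand is elastic at this price.

-2.47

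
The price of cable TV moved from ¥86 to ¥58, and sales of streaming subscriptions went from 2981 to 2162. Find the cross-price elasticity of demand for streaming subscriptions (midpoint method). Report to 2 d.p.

ΔQ_x = 2162 − 2981 = -819; ΔP_y = 58 − 86 = -28.
Midpoints: P̄_y = 72.00, Q̄_x = 2571.5.
ε_xy = (ΔQ_x/ΔP_y)(P̄_y/Q̄_x) = (-819/-28)(72.00/2571.5).

0.82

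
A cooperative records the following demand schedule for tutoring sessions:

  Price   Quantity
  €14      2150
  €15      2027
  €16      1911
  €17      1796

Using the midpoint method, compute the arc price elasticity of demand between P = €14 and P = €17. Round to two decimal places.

-0.93

At P = 14, Q = 2150; at P = 17, Q = 1796.
ΔQ = -354, ΔP = 3. Midpoints: P̄ = 15.50, Q̄ = 1973.0.
ε = (ΔQ/ΔP)(P̄/Q̄) = (-354/3)(15.50/1973.0).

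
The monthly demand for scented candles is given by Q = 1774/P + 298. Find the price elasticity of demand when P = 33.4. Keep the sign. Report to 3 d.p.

At P = 33.4, Q = 351.114.
dQ/dP = −1774/P² = -1.590.
ε = (dQ/dP)(P/Q) = (-1.590)(33.4/351.114).

-0.151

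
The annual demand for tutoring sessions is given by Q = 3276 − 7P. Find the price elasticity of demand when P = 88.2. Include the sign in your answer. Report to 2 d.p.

-0.23

At P = 88.2, Q = 2658.600.
dQ/dP = −7.
ε = (dQ/dP)(P/Q) = (-7)(88.2/2658.600).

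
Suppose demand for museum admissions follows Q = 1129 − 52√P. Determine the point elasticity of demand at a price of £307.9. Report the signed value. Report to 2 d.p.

-2.11

At P = 307.9, Q = 216.552.
dQ/dP = −52/(2√P) = -1.482.
ε = (dQ/dP)(P/Q) = (-1.482)(307.9/216.552).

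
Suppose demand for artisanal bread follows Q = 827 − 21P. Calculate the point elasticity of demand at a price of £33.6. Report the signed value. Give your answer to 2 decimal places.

At P = 33.6, Q = 121.400.
dQ/dP = −21.
ε = (dQ/dP)(P/Q) = (-21)(33.6/121.400).
|ε| > 1, so demand is elastic at this price.

-5.81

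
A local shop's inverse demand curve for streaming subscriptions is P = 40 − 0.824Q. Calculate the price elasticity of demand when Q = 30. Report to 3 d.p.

At Q = 30, P = 40 − 0.824(30) = 15.28.
dP/dQ = −0.824, so dQ/dP = 1/(−0.824) = -1.214.
ε = (dQ/dP)(P/Q) = (-1.214)(15.28/30).

-0.618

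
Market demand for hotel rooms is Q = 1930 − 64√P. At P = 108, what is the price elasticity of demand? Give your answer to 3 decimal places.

At P = 108, Q = 1264.892.
dQ/dP = −64/(2√P) = -3.079.
ε = (dQ/dP)(P/Q) = (-3.079)(108/1264.892).
|ε| < 1, so demand is inelastic at this price.

-0.263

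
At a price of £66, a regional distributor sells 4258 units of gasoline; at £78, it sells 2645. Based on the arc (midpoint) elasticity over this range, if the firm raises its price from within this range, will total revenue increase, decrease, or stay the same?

decrease

Arc ε = (-1613/12)(72.00/3451.5) ≈ -2.804.
|ε| = 2.80 > 1, so demand is elastic. A price rise therefore reduces total revenue.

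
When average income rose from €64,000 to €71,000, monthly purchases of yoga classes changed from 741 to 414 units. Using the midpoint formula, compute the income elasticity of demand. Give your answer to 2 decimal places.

ΔQ = -327, ΔI = 7000. Midpoints: Ī = 67,500, Q̄ = 577.5.
ε_I = (ΔQ/ΔI)(Ī/Q̄) = (-327/7000)(67500/577.5).

-5.46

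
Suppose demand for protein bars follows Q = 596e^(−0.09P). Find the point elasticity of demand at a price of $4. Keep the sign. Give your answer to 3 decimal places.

-0.360

At P = 4, Q = 415.815.
dQ/dP = −0.09·596e^(−0.09P) = −0.09Q = -37.423.
ε = (dQ/dP)(P/Q) = (-37.423)(4/415.815).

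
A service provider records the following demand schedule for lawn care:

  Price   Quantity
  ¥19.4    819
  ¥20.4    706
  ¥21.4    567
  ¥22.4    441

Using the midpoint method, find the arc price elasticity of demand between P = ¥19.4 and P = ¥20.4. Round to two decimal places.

At P = 19.4, Q = 819; at P = 20.4, Q = 706.
ΔQ = -113, ΔP = 1.0. Midpoints: P̄ = 19.90, Q̄ = 762.5.
ε = (ΔQ/ΔP)(P̄/Q̄) = (-113/1.0)(19.90/762.5).

-2.95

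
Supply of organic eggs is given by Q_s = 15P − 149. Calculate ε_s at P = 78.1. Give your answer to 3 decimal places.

At P = 78.1, Q_s = 1022.50.
dQ_s/dP = 15.
ε_s = (dQ_s/dP)(P/Q_s) = (15)(78.1/1022.50).

1.146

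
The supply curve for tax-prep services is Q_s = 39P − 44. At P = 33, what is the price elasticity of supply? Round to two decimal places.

1.04

At P = 33, Q_s = 1243.
dQ_s/dP = 39.
ε_s = (dQ_s/dP)(P/Q_s) = (39)(33/1243).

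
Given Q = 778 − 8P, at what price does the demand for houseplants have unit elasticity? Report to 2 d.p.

48.63

For linear demand Q = a − bP, ε = −bP/(a − bP). |ε| = 1 when bP = a − bP, i.e. P = a/(2b).
P = 778/(2·8) = 778/16 = 48.6250.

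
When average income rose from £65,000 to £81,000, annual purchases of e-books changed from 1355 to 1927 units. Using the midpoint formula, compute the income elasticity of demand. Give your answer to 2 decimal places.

1.59

ΔQ = 572, ΔI = 16000. Midpoints: Ī = 73,000, Q̄ = 1641.0.
ε_I = (ΔQ/ΔI)(Ī/Q̄) = (572/16000)(73000/1641.0).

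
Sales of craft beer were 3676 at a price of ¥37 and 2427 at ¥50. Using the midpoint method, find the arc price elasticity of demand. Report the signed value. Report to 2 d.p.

ΔQ = 2427 − 3676 = -1249; ΔP = 50 − 37 = 13.
Midpoints: P̄ = 43.50, Q̄ = 3051.5.
ε = (ΔQ/ΔP)(P̄/Q̄) = (-1249/13)(43.50/3051.5).

-1.37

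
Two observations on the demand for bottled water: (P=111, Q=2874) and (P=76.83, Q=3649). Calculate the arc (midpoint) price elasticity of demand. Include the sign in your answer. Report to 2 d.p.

ΔQ = 3649 − 2874 = 775; ΔP = 76.83 − 111 = -34.17.
Midpoints: P̄ = 93.91, Q̄ = 3261.5.
ε = (ΔQ/ΔP)(P̄/Q̄) = (775/-34.17)(93.91/3261.5).

-0.65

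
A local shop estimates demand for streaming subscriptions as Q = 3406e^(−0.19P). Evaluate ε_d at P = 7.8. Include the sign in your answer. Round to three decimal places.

-1.482

At P = 7.8, Q = 773.785.
dQ/dP = −0.19·3406e^(−0.19P) = −0.19Q = -147.019.
ε = (dQ/dP)(P/Q) = (-147.019)(7.8/773.785).
|ε| > 1, so demand is elastic at this price.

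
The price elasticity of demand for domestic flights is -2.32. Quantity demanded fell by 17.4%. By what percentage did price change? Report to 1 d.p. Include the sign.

7.5%

%ΔP ≈ %ΔQ / ε = (-17.4%)/(-2.32) = 7.50%.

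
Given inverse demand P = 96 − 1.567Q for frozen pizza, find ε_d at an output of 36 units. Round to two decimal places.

At Q = 36, P = 96 − 1.567(36) = 39.59.
dP/dQ = −1.567, so dQ/dP = 1/(−1.567) = -0.638.
ε = (dQ/dP)(P/Q) = (-0.638)(39.59/36).

-0.70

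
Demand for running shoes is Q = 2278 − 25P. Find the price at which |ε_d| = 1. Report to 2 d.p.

For linear demand Q = a − bP, ε = −bP/(a − bP). |ε| = 1 when bP = a − bP, i.e. P = a/(2b).
P = 2278/(2·25) = 2278/50 = 45.5600.

45.56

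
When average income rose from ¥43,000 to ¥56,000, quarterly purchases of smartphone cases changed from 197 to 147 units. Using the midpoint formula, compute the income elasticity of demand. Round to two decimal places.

ΔQ = -50, ΔI = 13000. Midpoints: Ī = 49,500, Q̄ = 172.0.
ε_I = (ΔQ/ΔI)(Ī/Q̄) = (-50/13000)(49500/172.0).

-1.11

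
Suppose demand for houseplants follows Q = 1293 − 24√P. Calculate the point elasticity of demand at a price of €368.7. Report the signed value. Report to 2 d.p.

-0.28

At P = 368.7, Q = 832.163.
dQ/dP = −24/(2√P) = -0.625.
ε = (dQ/dP)(P/Q) = (-0.625)(368.7/832.163).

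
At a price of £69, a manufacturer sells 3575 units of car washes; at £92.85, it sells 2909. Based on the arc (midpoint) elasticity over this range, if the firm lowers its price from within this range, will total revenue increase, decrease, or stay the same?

Arc ε = (-666/23.85)(80.92/3242.0) ≈ -0.697.
|ε| = 0.70 < 1, so demand is inelastic. A price cut therefore reduces total revenue.

decrease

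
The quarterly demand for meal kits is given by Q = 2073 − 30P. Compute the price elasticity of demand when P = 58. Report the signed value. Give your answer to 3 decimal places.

At P = 58, Q = 333.
dQ/dP = −30.
ε = (dQ/dP)(P/Q) = (-30)(58/333).
|ε| > 1, so demand is elastic at this price.

-5.225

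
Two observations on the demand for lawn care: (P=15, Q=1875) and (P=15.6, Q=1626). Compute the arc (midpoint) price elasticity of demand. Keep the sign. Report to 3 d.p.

ΔQ = 1626 − 1875 = -249; ΔP = 15.6 − 15 = 0.6.
Midpoints: P̄ = 15.30, Q̄ = 1750.5.
ε = (ΔQ/ΔP)(P̄/Q̄) = (-249/0.6)(15.30/1750.5).

-3.627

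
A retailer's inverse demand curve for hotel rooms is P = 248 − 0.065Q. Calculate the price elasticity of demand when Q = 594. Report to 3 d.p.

At Q = 594, P = 248 − 0.065(594) = 209.39.
dP/dQ = −0.065, so dQ/dP = 1/(−0.065) = -15.385.
ε = (dQ/dP)(P/Q) = (-15.385)(209.39/594).

-5.423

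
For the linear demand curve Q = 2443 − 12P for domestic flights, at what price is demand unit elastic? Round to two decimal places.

101.79

For linear demand Q = a − bP, ε = −bP/(a − bP). |ε| = 1 when bP = a − bP, i.e. P = a/(2b).
P = 2443/(2·12) = 2443/24 = 101.7917.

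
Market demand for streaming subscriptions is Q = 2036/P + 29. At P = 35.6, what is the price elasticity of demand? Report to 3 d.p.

-0.664

At P = 35.6, Q = 86.191.
dQ/dP = −2036/P² = -1.606.
ε = (dQ/dP)(P/Q) = (-1.606)(35.6/86.191).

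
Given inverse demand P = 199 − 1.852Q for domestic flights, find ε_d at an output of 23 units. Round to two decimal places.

-3.67

At Q = 23, P = 199 − 1.852(23) = 156.40.
dP/dQ = −1.852, so dQ/dP = 1/(−1.852) = -0.540.
ε = (dQ/dP)(P/Q) = (-0.540)(156.40/23).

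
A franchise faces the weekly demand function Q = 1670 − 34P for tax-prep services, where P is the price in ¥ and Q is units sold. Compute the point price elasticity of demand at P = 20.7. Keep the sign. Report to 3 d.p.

At P = 20.7, Q = 966.200.
dQ/dP = −34.
ε = (dQ/dP)(P/Q) = (-34)(20.7/966.200).
|ε| < 1, so demand is inelastic at this price.

-0.728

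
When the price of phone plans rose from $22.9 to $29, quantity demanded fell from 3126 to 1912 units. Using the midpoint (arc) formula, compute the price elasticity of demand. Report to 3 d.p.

ΔQ = 1912 − 3126 = -1214; ΔP = 29 − 22.9 = 6.1.
Midpoints: P̄ = 25.95, Q̄ = 2519.0.
ε = (ΔQ/ΔP)(P̄/Q̄) = (-1214/6.1)(25.95/2519.0).

-2.050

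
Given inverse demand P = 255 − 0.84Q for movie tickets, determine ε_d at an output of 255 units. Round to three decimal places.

At Q = 255, P = 255 − 0.84(255) = 40.80.
dP/dQ = −0.84, so dQ/dP = 1/(−0.84) = -1.190.
ε = (dQ/dP)(P/Q) = (-1.190)(40.80/255).

-0.190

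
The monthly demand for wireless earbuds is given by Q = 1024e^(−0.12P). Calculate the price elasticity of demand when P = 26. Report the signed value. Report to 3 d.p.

-3.120

At P = 26, Q = 45.217.
dQ/dP = −0.12·1024e^(−0.12P) = −0.12Q = -5.426.
ε = (dQ/dP)(P/Q) = (-5.426)(26/45.217).
|ε| > 1, so demand is elastic at this price.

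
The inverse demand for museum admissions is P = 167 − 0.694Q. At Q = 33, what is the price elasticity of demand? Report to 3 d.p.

-6.292

At Q = 33, P = 167 − 0.694(33) = 144.10.
dP/dQ = −0.694, so dQ/dP = 1/(−0.694) = -1.441.
ε = (dQ/dP)(P/Q) = (-1.441)(144.10/33).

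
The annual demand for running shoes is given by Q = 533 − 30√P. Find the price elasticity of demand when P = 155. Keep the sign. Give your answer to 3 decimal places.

-1.171

At P = 155, Q = 159.503.
dQ/dP = −30/(2√P) = -1.205.
ε = (dQ/dP)(P/Q) = (-1.205)(155/159.503).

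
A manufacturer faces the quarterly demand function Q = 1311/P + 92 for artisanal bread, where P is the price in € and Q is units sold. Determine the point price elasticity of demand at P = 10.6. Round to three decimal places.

At P = 10.6, Q = 215.679.
dQ/dP = −1311/P² = -11.668.
ε = (dQ/dP)(P/Q) = (-11.668)(10.6/215.679).

-0.573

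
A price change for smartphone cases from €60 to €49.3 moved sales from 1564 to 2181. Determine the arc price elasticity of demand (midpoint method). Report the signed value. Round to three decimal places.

ΔQ = 2181 − 1564 = 617; ΔP = 49.3 − 60 = -10.7.
Midpoints: P̄ = 54.65, Q̄ = 1872.5.
ε = (ΔQ/ΔP)(P̄/Q̄) = (617/-10.7)(54.65/1872.5).

-1.683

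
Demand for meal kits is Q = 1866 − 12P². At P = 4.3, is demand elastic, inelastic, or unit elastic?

inelastic

Q = 1644.120, dQ/dP = -103.200.
ε = (dQ/dP)(P/Q) ≈ -0.270.
|ε| = 0.27 < 1.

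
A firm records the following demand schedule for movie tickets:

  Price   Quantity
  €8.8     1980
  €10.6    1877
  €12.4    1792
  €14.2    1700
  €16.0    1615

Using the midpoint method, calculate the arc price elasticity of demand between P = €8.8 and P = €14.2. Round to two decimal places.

At P = 8.8, Q = 1980; at P = 14.2, Q = 1700.
ΔQ = -280, ΔP = 5.4. Midpoints: P̄ = 11.50, Q̄ = 1840.0.
ε = (ΔQ/ΔP)(P̄/Q̄) = (-280/5.4)(11.50/1840.0).

-0.32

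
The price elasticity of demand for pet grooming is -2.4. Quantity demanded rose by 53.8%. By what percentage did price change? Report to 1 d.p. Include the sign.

%ΔP ≈ %ΔQ / ε = (53.8%)/(-2.4) = -22.42%.

-22.4%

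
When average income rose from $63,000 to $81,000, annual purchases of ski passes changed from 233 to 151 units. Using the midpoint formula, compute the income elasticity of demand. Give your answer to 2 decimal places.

-1.71

ΔQ = -82, ΔI = 18000. Midpoints: Ī = 72,000, Q̄ = 192.0.
ε_I = (ΔQ/ΔI)(Ī/Q̄) = (-82/18000)(72000/192.0).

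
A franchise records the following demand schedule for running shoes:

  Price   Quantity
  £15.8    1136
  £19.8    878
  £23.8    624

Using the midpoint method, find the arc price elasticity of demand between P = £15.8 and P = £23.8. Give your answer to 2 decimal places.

-1.44

At P = 15.8, Q = 1136; at P = 23.8, Q = 624.
ΔQ = -512, ΔP = 8.0. Midpoints: P̄ = 19.80, Q̄ = 880.0.
ε = (ΔQ/ΔP)(P̄/Q̄) = (-512/8.0)(19.80/880.0).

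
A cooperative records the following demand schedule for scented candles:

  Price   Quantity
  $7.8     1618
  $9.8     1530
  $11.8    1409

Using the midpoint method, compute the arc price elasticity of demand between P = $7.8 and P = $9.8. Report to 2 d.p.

-0.25

At P = 7.8, Q = 1618; at P = 9.8, Q = 1530.
ΔQ = -88, ΔP = 2.0. Midpoints: P̄ = 8.80, Q̄ = 1574.0.
ε = (ΔQ/ΔP)(P̄/Q̄) = (-88/2.0)(8.80/1574.0).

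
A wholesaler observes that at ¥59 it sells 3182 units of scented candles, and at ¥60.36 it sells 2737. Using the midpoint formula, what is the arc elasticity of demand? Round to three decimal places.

ΔQ = 2737 − 3182 = -445; ΔP = 60.36 − 59 = 1.36.
Midpoints: P̄ = 59.68, Q̄ = 2959.5.
ε = (ΔQ/ΔP)(P̄/Q̄) = (-445/1.36)(59.68/2959.5).

-6.598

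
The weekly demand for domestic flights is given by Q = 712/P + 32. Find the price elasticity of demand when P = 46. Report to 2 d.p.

At P = 46, Q = 47.478.
dQ/dP = −712/P² = -0.336.
ε = (dQ/dP)(P/Q) = (-0.336)(46/47.478).

-0.33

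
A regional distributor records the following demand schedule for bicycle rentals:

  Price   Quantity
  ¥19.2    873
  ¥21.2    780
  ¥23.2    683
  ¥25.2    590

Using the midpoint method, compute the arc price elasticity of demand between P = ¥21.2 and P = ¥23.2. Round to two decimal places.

-1.47

At P = 21.2, Q = 780; at P = 23.2, Q = 683.
ΔQ = -97, ΔP = 2.0. Midpoints: P̄ = 22.20, Q̄ = 731.5.
ε = (ΔQ/ΔP)(P̄/Q̄) = (-97/2.0)(22.20/731.5).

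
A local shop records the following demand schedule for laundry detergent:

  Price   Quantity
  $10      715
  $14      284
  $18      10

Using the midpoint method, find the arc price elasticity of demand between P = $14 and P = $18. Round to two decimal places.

-7.46

At P = 14, Q = 284; at P = 18, Q = 10.
ΔQ = -274, ΔP = 4. Midpoints: P̄ = 16.00, Q̄ = 147.0.
ε = (ΔQ/ΔP)(P̄/Q̄) = (-274/4)(16.00/147.0).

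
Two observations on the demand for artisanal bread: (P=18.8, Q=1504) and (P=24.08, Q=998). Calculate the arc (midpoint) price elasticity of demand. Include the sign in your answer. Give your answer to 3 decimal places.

-1.642

ΔQ = 998 − 1504 = -506; ΔP = 24.08 − 18.8 = 5.28.
Midpoints: P̄ = 21.44, Q̄ = 1251.0.
ε = (ΔQ/ΔP)(P̄/Q̄) = (-506/5.28)(21.44/1251.0).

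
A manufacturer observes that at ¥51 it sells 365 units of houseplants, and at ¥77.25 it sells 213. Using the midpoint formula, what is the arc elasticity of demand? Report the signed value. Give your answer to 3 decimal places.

-1.285

ΔQ = 213 − 365 = -152; ΔP = 77.25 − 51 = 26.25.
Midpoints: P̄ = 64.12, Q̄ = 289.0.
ε = (ΔQ/ΔP)(P̄/Q̄) = (-152/26.25)(64.12/289.0).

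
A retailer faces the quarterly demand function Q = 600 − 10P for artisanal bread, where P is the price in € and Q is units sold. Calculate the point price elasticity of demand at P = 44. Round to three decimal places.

At P = 44, Q = 160.
dQ/dP = −10.
ε = (dQ/dP)(P/Q) = (-10)(44/160).

-2.750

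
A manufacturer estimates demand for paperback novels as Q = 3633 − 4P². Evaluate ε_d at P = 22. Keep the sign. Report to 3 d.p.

-2.282

At P = 22, Q = 1697.
dQ/dP = −8P = -176.
ε = (dQ/dP)(P/Q) = (-176)(22/1697).
|ε| > 1, so demand is elastic at this price.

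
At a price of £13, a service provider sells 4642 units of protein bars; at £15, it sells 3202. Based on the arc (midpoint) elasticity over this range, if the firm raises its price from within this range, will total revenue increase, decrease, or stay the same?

decrease

Arc ε = (-1440/2)(14.00/3922.0) ≈ -2.570.
|ε| = 2.57 > 1, so demand is elastic. A price rise therefore reduces total revenue.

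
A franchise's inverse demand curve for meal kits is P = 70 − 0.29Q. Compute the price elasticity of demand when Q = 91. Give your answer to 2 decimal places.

-1.65

At Q = 91, P = 70 − 0.29(91) = 43.61.
dP/dQ = −0.29, so dQ/dP = 1/(−0.29) = -3.448.
ε = (dQ/dP)(P/Q) = (-3.448)(43.61/91).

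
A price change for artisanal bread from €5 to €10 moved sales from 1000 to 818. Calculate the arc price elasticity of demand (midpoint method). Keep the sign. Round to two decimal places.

ΔQ = 818 − 1000 = -182; ΔP = 10 − 5 = 5.
Midpoints: P̄ = 7.50, Q̄ = 909.0.
ε = (ΔQ/ΔP)(P̄/Q̄) = (-182/5)(7.50/909.0).

-0.30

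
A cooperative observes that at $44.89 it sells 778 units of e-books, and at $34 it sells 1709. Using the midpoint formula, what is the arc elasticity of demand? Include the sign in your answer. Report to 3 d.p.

ΔQ = 1709 − 778 = 931; ΔP = 34 − 44.89 = -10.89.
Midpoints: P̄ = 39.45, Q̄ = 1243.5.
ε = (ΔQ/ΔP)(P̄/Q̄) = (931/-10.89)(39.45/1243.5).

-2.712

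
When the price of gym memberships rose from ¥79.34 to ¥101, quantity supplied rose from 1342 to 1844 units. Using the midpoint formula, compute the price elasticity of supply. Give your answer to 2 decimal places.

ΔQ = 1844 − 1342 = 502; ΔP = 101 − 79.34 = 21.66.
Midpoints: P̄ = 90.17, Q̄ = 1593.0.
ε_s = (ΔQ/ΔP)(P̄/Q̄) = (502/21.66)(90.17/1593.0).

1.31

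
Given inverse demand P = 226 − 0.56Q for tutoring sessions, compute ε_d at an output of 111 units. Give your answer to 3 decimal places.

At Q = 111, P = 226 − 0.56(111) = 163.84.
dP/dQ = −0.56, so dQ/dP = 1/(−0.56) = -1.786.
ε = (dQ/dP)(P/Q) = (-1.786)(163.84/111).

-2.636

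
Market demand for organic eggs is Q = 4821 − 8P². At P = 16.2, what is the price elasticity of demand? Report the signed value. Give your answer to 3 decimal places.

At P = 16.2, Q = 2721.480.
dQ/dP = −16P = -259.200.
ε = (dQ/dP)(P/Q) = (-259.200)(16.2/2721.480).
|ε| > 1, so demand is elastic at this price.

-1.543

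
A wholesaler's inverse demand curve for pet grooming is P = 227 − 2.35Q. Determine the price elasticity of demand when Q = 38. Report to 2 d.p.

-1.54

At Q = 38, P = 227 − 2.35(38) = 137.70.
dP/dQ = −2.35, so dQ/dP = 1/(−2.35) = -0.426.
ε = (dQ/dP)(P/Q) = (-0.426)(137.70/38).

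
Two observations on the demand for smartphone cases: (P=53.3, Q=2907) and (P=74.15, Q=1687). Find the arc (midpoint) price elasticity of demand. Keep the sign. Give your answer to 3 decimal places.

ΔQ = 1687 − 2907 = -1220; ΔP = 74.15 − 53.3 = 20.85.
Midpoints: P̄ = 63.73, Q̄ = 2297.0.
ε = (ΔQ/ΔP)(P̄/Q̄) = (-1220/20.85)(63.73/2297.0).

-1.623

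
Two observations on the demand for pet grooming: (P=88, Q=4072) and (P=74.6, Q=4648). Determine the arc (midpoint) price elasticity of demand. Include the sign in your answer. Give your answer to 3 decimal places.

ΔQ = 4648 − 4072 = 576; ΔP = 74.6 − 88 = -13.4.
Midpoints: P̄ = 81.30, Q̄ = 4360.0.
ε = (ΔQ/ΔP)(P̄/Q̄) = (576/-13.4)(81.30/4360.0).

-0.802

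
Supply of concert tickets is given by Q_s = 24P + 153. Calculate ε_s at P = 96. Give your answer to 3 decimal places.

At P = 96, Q_s = 2457.
dQ_s/dP = 24.
ε_s = (dQ_s/dP)(P/Q_s) = (24)(96/2457).

0.938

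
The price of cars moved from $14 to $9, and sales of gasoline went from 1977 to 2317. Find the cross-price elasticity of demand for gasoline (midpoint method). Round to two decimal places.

-0.36

ΔQ_x = 2317 − 1977 = 340; ΔP_y = 9 − 14 = -5.
Midpoints: P̄_y = 11.50, Q̄_x = 2147.0.
ε_xy = (ΔQ_x/ΔP_y)(P̄_y/Q̄_x) = (340/-5)(11.50/2147.0).
ε_xy < 0, so the goods are complements.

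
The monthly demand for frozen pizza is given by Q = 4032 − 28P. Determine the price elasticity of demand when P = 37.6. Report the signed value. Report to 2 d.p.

-0.35

At P = 37.6, Q = 2979.200.
dQ/dP = −28.
ε = (dQ/dP)(P/Q) = (-28)(37.6/2979.200).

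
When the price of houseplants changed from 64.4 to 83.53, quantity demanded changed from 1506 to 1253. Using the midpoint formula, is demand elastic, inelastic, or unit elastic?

inelastic

Arc ε ≈ -0.709.
|ε| = 0.71 < 1.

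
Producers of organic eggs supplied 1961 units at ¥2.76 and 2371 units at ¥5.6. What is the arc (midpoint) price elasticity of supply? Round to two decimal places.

ΔQ = 2371 − 1961 = 410; ΔP = 5.6 − 2.76 = 2.84.
Midpoints: P̄ = 4.18, Q̄ = 2166.0.
ε_s = (ΔQ/ΔP)(P̄/Q̄) = (410/2.84)(4.18/2166.0).

0.28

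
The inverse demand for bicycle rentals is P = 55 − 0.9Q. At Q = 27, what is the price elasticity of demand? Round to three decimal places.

At Q = 27, P = 55 − 0.9(27) = 30.70.
dP/dQ = −0.9, so dQ/dP = 1/(−0.9) = -1.111.
ε = (dQ/dP)(P/Q) = (-1.111)(30.70/27).

-1.263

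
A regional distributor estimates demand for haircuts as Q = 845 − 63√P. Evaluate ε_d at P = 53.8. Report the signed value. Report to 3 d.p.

At P = 53.8, Q = 382.905.
dQ/dP = −63/(2√P) = -4.295.
ε = (dQ/dP)(P/Q) = (-4.295)(53.8/382.905).

-0.603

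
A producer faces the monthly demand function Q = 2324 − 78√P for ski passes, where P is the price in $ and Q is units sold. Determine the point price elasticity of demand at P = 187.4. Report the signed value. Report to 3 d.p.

At P = 187.4, Q = 1256.226.
dQ/dP = −78/(2√P) = -2.849.
ε = (dQ/dP)(P/Q) = (-2.849)(187.4/1256.226).
|ε| < 1, so demand is inelastic at this price.

-0.425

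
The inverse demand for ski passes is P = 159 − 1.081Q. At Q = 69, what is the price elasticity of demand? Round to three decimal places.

At Q = 69, P = 159 − 1.081(69) = 84.41.
dP/dQ = −1.081, so dQ/dP = 1/(−1.081) = -0.925.
ε = (dQ/dP)(P/Q) = (-0.925)(84.41/69).

-1.132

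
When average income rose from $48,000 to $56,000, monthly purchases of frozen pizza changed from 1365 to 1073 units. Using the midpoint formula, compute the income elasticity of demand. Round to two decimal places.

ΔQ = -292, ΔI = 8000. Midpoints: Ī = 52,000, Q̄ = 1219.0.
ε_I = (ΔQ/ΔI)(Ī/Q̄) = (-292/8000)(52000/1219.0).
ε_I < 0, so the good is inferior.

-1.56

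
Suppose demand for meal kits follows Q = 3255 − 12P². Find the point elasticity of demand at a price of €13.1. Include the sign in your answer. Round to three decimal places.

-3.445

At P = 13.1, Q = 1195.680.
dQ/dP = −24P = -314.400.
ε = (dQ/dP)(P/Q) = (-314.400)(13.1/1195.680).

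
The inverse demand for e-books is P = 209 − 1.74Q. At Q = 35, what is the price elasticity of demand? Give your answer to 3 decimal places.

At Q = 35, P = 209 − 1.74(35) = 148.10.
dP/dQ = −1.74, so dQ/dP = 1/(−1.74) = -0.575.
ε = (dQ/dP)(P/Q) = (-0.575)(148.10/35).

-2.432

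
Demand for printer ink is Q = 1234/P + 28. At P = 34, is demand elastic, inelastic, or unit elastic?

inelastic

Q = 64.294, dQ/dP = -1.067.
ε = (dQ/dP)(P/Q) ≈ -0.565.
|ε| = 0.56 < 1.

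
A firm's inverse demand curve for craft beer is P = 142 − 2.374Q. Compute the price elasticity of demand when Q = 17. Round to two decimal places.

-2.52

At Q = 17, P = 142 − 2.374(17) = 101.64.
dP/dQ = −2.374, so dQ/dP = 1/(−2.374) = -0.421.
ε = (dQ/dP)(P/Q) = (-0.421)(101.64/17).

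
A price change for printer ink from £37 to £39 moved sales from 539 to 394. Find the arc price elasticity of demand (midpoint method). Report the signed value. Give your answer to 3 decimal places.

-5.906

ΔQ = 394 − 539 = -145; ΔP = 39 − 37 = 2.
Midpoints: P̄ = 38.00, Q̄ = 466.5.
ε = (ΔQ/ΔP)(P̄/Q̄) = (-145/2)(38.00/466.5).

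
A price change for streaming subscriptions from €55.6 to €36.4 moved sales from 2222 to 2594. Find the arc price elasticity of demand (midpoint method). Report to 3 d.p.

ΔQ = 2594 − 2222 = 372; ΔP = 36.4 − 55.6 = -19.2.
Midpoints: P̄ = 46.00, Q̄ = 2408.0.
ε = (ΔQ/ΔP)(P̄/Q̄) = (372/-19.2)(46.00/2408.0).

-0.370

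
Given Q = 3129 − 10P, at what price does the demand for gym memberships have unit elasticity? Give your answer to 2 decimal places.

156.45

For linear demand Q = a − bP, ε = −bP/(a − bP). |ε| = 1 when bP = a − bP, i.e. P = a/(2b).
P = 3129/(2·10) = 3129/20 = 156.4500.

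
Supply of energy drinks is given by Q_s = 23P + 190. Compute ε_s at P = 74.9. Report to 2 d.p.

At P = 74.9, Q_s = 1912.70.
dQ_s/dP = 23.
ε_s = (dQ_s/dP)(P/Q_s) = (23)(74.9/1912.70).

0.90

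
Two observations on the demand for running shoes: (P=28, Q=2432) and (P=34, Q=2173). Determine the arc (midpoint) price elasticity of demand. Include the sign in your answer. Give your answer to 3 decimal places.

-0.581

ΔQ = 2173 − 2432 = -259; ΔP = 34 − 28 = 6.
Midpoints: P̄ = 31.00, Q̄ = 2302.5.
ε = (ΔQ/ΔP)(P̄/Q̄) = (-259/6)(31.00/2302.5).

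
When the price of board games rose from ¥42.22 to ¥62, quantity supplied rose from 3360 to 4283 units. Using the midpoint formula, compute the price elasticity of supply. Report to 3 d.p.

0.636

ΔQ = 4283 − 3360 = 923; ΔP = 62 − 42.22 = 19.78.
Midpoints: P̄ = 52.11, Q̄ = 3821.5.
ε_s = (ΔQ/ΔP)(P̄/Q̄) = (923/19.78)(52.11/3821.5).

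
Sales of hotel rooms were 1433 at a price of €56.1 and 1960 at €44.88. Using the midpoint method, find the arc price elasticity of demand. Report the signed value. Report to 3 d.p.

ΔQ = 1960 − 1433 = 527; ΔP = 44.88 − 56.1 = -11.22.
Midpoints: P̄ = 50.49, Q̄ = 1696.5.
ε = (ΔQ/ΔP)(P̄/Q̄) = (527/-11.22)(50.49/1696.5).

-1.398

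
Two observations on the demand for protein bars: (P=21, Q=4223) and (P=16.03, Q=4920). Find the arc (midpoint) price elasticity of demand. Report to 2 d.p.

ΔQ = 4920 − 4223 = 697; ΔP = 16.03 − 21 = -4.97.
Midpoints: P̄ = 18.52, Q̄ = 4571.5.
ε = (ΔQ/ΔP)(P̄/Q̄) = (697/-4.97)(18.52/4571.5).

-0.57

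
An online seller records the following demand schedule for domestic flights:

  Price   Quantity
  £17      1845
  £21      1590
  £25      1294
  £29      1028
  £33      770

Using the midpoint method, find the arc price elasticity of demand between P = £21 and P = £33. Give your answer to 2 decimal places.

-1.56

At P = 21, Q = 1590; at P = 33, Q = 770.
ΔQ = -820, ΔP = 12. Midpoints: P̄ = 27.00, Q̄ = 1180.0.
ε = (ΔQ/ΔP)(P̄/Q̄) = (-820/12)(27.00/1180.0).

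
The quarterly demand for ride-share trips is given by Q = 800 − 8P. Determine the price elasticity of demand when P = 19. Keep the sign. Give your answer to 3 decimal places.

At P = 19, Q = 648.
dQ/dP = −8.
ε = (dQ/dP)(P/Q) = (-8)(19/648).

-0.235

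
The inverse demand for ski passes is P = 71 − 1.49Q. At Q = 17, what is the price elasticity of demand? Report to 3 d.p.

At Q = 17, P = 71 − 1.49(17) = 45.67.
dP/dQ = −1.49, so dQ/dP = 1/(−1.49) = -0.671.
ε = (dQ/dP)(P/Q) = (-0.671)(45.67/17).

-1.803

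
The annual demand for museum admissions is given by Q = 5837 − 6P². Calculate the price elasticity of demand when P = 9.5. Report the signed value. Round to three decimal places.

At P = 9.5, Q = 5295.500.
dQ/dP = −12P = -114.
ε = (dQ/dP)(P/Q) = (-114)(9.5/5295.500).

-0.205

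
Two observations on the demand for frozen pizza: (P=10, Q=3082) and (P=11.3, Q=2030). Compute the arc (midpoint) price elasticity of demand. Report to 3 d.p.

ΔQ = 2030 − 3082 = -1052; ΔP = 11.3 − 10 = 1.3.
Midpoints: P̄ = 10.65, Q̄ = 2556.0.
ε = (ΔQ/ΔP)(P̄/Q̄) = (-1052/1.3)(10.65/2556.0).

-3.372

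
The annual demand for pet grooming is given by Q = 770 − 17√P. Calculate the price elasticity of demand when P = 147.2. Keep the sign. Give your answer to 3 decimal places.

-0.183

At P = 147.2, Q = 563.746.
dQ/dP = −17/(2√P) = -0.701.
ε = (dQ/dP)(P/Q) = (-0.701)(147.2/563.746).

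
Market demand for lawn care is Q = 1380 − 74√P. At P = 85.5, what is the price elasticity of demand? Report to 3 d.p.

-0.492

At P = 85.5, Q = 695.750.
dQ/dP = −74/(2√P) = -4.001.
ε = (dQ/dP)(P/Q) = (-4.001)(85.5/695.750).
|ε| < 1, so demand is inelastic at this price.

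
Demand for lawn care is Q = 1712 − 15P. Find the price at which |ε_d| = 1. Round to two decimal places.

57.07

For linear demand Q = a − bP, ε = −bP/(a − bP). |ε| = 1 when bP = a − bP, i.e. P = a/(2b).
P = 1712/(2·15) = 1712/30 = 57.0667.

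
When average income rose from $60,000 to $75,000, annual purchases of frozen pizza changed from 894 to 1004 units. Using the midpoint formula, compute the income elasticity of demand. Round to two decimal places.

0.52

ΔQ = 110, ΔI = 15000. Midpoints: Ī = 67,500, Q̄ = 949.0.
ε_I = (ΔQ/ΔI)(Ī/Q̄) = (110/15000)(67500/949.0).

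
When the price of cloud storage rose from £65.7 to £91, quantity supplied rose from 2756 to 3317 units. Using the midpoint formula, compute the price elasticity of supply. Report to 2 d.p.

ΔQ = 3317 − 2756 = 561; ΔP = 91 − 65.7 = 25.3.
Midpoints: P̄ = 78.35, Q̄ = 3036.5.
ε_s = (ΔQ/ΔP)(P̄/Q̄) = (561/25.3)(78.35/3036.5).

0.57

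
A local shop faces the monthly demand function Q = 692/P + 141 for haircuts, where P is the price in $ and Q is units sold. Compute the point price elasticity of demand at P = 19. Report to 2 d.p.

At P = 19, Q = 177.421.
dQ/dP = −692/P² = -1.917.
ε = (dQ/dP)(P/Q) = (-1.917)(19/177.421).
|ε| < 1, so demand is inelastic at this price.

-0.21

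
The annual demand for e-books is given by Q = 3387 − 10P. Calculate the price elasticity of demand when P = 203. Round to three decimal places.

At P = 203, Q = 1357.
dQ/dP = −10.
ε = (dQ/dP)(P/Q) = (-10)(203/1357).

-1.496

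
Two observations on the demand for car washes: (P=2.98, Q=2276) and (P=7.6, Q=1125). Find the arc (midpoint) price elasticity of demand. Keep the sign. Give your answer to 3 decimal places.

-0.775

ΔQ = 1125 − 2276 = -1151; ΔP = 7.6 − 2.98 = 4.62.
Midpoints: P̄ = 5.29, Q̄ = 1700.5.
ε = (ΔQ/ΔP)(P̄/Q̄) = (-1151/4.62)(5.29/1700.5).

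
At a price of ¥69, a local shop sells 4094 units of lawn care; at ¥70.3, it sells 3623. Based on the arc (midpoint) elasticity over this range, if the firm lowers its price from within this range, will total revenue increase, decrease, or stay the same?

Arc ε = (-471/1.3)(69.65/3858.5) ≈ -6.540.
|ε| = 6.54 > 1, so demand is elastic. A price cut therefore raises total revenue.

increase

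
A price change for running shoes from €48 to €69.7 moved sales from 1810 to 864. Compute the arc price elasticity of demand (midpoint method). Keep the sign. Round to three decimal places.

ΔQ = 864 − 1810 = -946; ΔP = 69.7 − 48 = 21.7.
Midpoints: P̄ = 58.85, Q̄ = 1337.0.
ε = (ΔQ/ΔP)(P̄/Q̄) = (-946/21.7)(58.85/1337.0).

-1.919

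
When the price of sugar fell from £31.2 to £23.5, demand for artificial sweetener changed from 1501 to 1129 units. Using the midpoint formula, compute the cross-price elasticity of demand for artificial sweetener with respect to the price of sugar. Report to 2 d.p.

1.00

ΔQ_x = 1129 − 1501 = -372; ΔP_y = 23.5 − 31.2 = -7.7.
Midpoints: P̄_y = 27.35, Q̄_x = 1315.0.
ε_xy = (ΔQ_x/ΔP_y)(P̄_y/Q̄_x) = (-372/-7.7)(27.35/1315.0).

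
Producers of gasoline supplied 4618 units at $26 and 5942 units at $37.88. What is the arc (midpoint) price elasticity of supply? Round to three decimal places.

ΔQ = 5942 − 4618 = 1324; ΔP = 37.88 − 26 = 11.88.
Midpoints: P̄ = 31.94, Q̄ = 5280.0.
ε_s = (ΔQ/ΔP)(P̄/Q̄) = (1324/11.88)(31.94/5280.0).

0.674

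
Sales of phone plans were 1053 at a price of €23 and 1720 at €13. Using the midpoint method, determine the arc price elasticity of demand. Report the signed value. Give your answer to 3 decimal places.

ΔQ = 1720 − 1053 = 667; ΔP = 13 − 23 = -10.
Midpoints: P̄ = 18.00, Q̄ = 1386.5.
ε = (ΔQ/ΔP)(P̄/Q̄) = (667/-10)(18.00/1386.5).

-0.866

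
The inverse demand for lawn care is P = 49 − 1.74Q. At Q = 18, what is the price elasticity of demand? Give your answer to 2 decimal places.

-0.56

At Q = 18, P = 49 − 1.74(18) = 17.68.
dP/dQ = −1.74, so dQ/dP = 1/(−1.74) = -0.575.
ε = (dQ/dP)(P/Q) = (-0.575)(17.68/18).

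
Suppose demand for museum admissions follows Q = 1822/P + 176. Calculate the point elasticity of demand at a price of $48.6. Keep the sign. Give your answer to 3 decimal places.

At P = 48.6, Q = 213.490.
dQ/dP = −1822/P² = -0.771.
ε = (dQ/dP)(P/Q) = (-0.771)(48.6/213.490).

-0.176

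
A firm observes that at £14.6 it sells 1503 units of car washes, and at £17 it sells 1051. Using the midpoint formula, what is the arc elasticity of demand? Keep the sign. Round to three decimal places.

-2.330

ΔQ = 1051 − 1503 = -452; ΔP = 17 − 14.6 = 2.4.
Midpoints: P̄ = 15.80, Q̄ = 1277.0.
ε = (ΔQ/ΔP)(P̄/Q̄) = (-452/2.4)(15.80/1277.0).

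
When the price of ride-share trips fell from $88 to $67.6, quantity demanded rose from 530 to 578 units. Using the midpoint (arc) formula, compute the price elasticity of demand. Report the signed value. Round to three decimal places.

-0.330

ΔQ = 578 − 530 = 48; ΔP = 67.6 − 88 = -20.4.
Midpoints: P̄ = 77.80, Q̄ = 554.0.
ε = (ΔQ/ΔP)(P̄/Q̄) = (48/-20.4)(77.80/554.0).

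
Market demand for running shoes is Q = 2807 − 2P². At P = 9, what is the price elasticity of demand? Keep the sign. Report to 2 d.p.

-0.12

At P = 9, Q = 2645.
dQ/dP = −4P = -36.
ε = (dQ/dP)(P/Q) = (-36)(9/2645).
|ε| < 1, so demand is inelastic at this price.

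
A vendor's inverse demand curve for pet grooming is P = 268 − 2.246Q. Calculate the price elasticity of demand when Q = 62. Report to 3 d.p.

-0.925

At Q = 62, P = 268 − 2.246(62) = 128.75.
dP/dQ = −2.246, so dQ/dP = 1/(−2.246) = -0.445.
ε = (dQ/dP)(P/Q) = (-0.445)(128.75/62).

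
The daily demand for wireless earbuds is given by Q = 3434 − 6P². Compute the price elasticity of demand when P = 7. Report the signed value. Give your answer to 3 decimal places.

-0.187

At P = 7, Q = 3140.
dQ/dP = −12P = -84.
ε = (dQ/dP)(P/Q) = (-84)(7/3140).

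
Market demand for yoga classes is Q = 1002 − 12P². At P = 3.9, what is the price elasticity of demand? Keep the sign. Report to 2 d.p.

-0.45

At P = 3.9, Q = 819.480.
dQ/dP = −24P = -93.600.
ε = (dQ/dP)(P/Q) = (-93.600)(3.9/819.480).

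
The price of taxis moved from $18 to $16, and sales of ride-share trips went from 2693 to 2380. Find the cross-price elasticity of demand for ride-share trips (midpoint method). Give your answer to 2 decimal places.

1.05

ΔQ_x = 2380 − 2693 = -313; ΔP_y = 16 − 18 = -2.
Midpoints: P̄_y = 17.00, Q̄_x = 2536.5.
ε_xy = (ΔQ_x/ΔP_y)(P̄_y/Q̄_x) = (-313/-2)(17.00/2536.5).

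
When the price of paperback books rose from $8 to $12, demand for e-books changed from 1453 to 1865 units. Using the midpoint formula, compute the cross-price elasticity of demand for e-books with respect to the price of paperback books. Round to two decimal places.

ΔQ_x = 1865 − 1453 = 412; ΔP_y = 12 − 8 = 4.
Midpoints: P̄_y = 10.00, Q̄_x = 1659.0.
ε_xy = (ΔQ_x/ΔP_y)(P̄_y/Q̄_x) = (412/4)(10.00/1659.0).

0.62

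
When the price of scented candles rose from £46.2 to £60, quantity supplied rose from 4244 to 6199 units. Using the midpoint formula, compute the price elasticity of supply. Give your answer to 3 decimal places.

ΔQ = 6199 − 4244 = 1955; ΔP = 60 − 46.2 = 13.8.
Midpoints: P̄ = 53.10, Q̄ = 5221.5.
ε_s = (ΔQ/ΔP)(P̄/Q̄) = (1955/13.8)(53.10/5221.5).

1.441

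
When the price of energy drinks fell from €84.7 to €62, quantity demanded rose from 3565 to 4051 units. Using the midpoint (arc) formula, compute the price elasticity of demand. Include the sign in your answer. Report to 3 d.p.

ΔQ = 4051 − 3565 = 486; ΔP = 62 − 84.7 = -22.7.
Midpoints: P̄ = 73.35, Q̄ = 3808.0.
ε = (ΔQ/ΔP)(P̄/Q̄) = (486/-22.7)(73.35/3808.0).

-0.412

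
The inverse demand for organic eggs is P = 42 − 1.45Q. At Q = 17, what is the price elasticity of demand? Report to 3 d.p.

-0.704

At Q = 17, P = 42 − 1.45(17) = 17.35.
dP/dQ = −1.45, so dQ/dP = 1/(−1.45) = -0.690.
ε = (dQ/dP)(P/Q) = (-0.690)(17.35/17).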